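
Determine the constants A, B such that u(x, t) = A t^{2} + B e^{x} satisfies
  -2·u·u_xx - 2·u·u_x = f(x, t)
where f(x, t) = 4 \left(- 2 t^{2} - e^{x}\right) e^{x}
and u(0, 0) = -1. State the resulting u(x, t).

Answer: u(x, t) = - 2 t^{2} - e^{x}

Derivation:
Substitute the ansatz u = A t^{2} + B e^{x} into the left-hand side.
Derivatives of the ansatz:
  u_xx = B e^{x}
  u_x = B e^{x}
Term by term:
  -2·u·u_xx = - 2 A B t^{2} e^{x} - 2 B^{2} e^{2 x}
  -2·u·u_x = - 2 A B t^{2} e^{x} - 2 B^{2} e^{2 x}
So the left-hand side equals
  - 4 A B t^{2} e^{x} - 4 B^{2} e^{2 x}
This must equal f(x, t) = 4 \left(- 2 t^{2} - e^{x}\right) e^{x} identically.
Matching coefficients of the independent functions:
  [t^{2} e^{x}]:  - 4 A B = -8
  [e^{2 x}]:  - 4 B^{2} = -4
These equations allow (A, B) = (-2, -1) or (2, 1).
Impose the point condition(s):
  u(0, 0) = -1  ⟹  B = -1
Only A = -2, B = -1 satisfies everything.
Hence u(x, t) = - 2 t^{2} - e^{x}.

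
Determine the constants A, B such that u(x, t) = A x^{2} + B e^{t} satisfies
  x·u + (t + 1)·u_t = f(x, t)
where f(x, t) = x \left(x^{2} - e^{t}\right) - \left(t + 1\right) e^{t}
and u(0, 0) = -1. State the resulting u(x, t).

Substitute the ansatz u = A x^{2} + B e^{t} into the left-hand side.
Derivatives of the ansatz:
  u_t = B e^{t}
Term by term:
  x·u = A x^{3} + B x e^{t}
  (t + 1)·u_t = B t e^{t} + B e^{t}
So the left-hand side equals
  A x^{3} + B t e^{t} + B x e^{t} + B e^{t}
This must equal f(x, t) identically; expanded, f = - t e^{t} + x^{3} - x e^{t} - e^{t}.
Matching coefficients of the independent functions:
  [x^{3}]:  A = 1
  [t e^{t}, x e^{t}, e^{t}]:  B = -1
Solving: A = 1, B = -1.
Check against the point condition:
  u(0, 0) = -1  ⟹  B = -1  ✓
Hence u(x, t) = x^{2} - e^{t}.

Answer: u(x, t) = x^{2} - e^{t}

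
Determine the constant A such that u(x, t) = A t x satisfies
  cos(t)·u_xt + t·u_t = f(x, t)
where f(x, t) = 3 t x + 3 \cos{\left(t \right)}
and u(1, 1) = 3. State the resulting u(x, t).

Answer: u(x, t) = 3 t x

Derivation:
Substitute the ansatz u = A t x into the left-hand side.
Derivatives of the ansatz:
  u_xt = A
  u_t = A x
Term by term:
  cos(t)·u_xt = A \cos{\left(t \right)}
  t·u_t = A t x
So the left-hand side equals
  A t x + A \cos{\left(t \right)}
This must equal f(x, t) = 3 t x + 3 \cos{\left(t \right)} identically.
Matching coefficients of the independent functions:
  [t x, \cos{\left(t \right)}]:  A = 3
Solving: A = 3.
Check against the point condition:
  u(1, 1) = 3  ⟹  A = 3  ✓
Hence u(x, t) = 3 t x.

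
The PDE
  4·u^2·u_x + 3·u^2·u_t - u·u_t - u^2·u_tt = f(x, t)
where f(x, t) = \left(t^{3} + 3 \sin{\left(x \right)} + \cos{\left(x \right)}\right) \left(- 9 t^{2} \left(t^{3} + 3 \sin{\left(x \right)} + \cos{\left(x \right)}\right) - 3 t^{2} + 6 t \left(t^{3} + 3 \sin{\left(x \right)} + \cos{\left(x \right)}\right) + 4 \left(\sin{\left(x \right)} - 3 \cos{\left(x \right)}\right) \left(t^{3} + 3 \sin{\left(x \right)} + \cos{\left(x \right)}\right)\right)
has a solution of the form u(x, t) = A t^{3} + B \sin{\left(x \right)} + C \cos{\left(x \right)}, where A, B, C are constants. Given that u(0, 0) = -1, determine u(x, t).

Substitute the ansatz u = A t^{3} + B \sin{\left(x \right)} + C \cos{\left(x \right)} into the left-hand side.
Derivatives of the ansatz:
  u_x = B \cos{\left(x \right)} - C \sin{\left(x \right)}
  u_t = 3 A t^{2}
  u_tt = 6 A t
Term by term:
  4·u^2·u_x = 4 A^{2} B t^{6} \cos{\left(x \right)} - 4 A^{2} C t^{6} \sin{\left(x \right)} + 8 A B^{2} t^{3} \sin{\left(x \right)} \cos{\left(x \right)} - 8 A B C t^{3} \sin^{2}{\left(x \right)} + 8 A B C t^{3} \cos^{2}{\left(x \right)} - 8 A C^{2} t^{3} \sin{\left(x \right)} \cos{\left(x \right)} + 4 B^{3} \sin^{2}{\left(x \right)} \cos{\left(x \right)} - 4 B^{2} C \sin^{3}{\left(x \right)} + 8 B^{2} C \sin{\left(x \right)} \cos^{2}{\left(x \right)} - 8 B C^{2} \sin^{2}{\left(x \right)} \cos{\left(x \right)} + 4 B C^{2} \cos^{3}{\left(x \right)} - 4 C^{3} \sin{\left(x \right)} \cos^{2}{\left(x \right)}
  3·u^2·u_t = 9 A^{3} t^{8} + 18 A^{2} B t^{5} \sin{\left(x \right)} + 18 A^{2} C t^{5} \cos{\left(x \right)} + 9 A B^{2} t^{2} \sin^{2}{\left(x \right)} + 18 A B C t^{2} \sin{\left(x \right)} \cos{\left(x \right)} + 9 A C^{2} t^{2} \cos^{2}{\left(x \right)}
  -u·u_t = - 3 A^{2} t^{5} - 3 A B t^{2} \sin{\left(x \right)} - 3 A C t^{2} \cos{\left(x \right)}
  -u^2·u_tt = - 6 A^{3} t^{7} - 12 A^{2} B t^{4} \sin{\left(x \right)} - 12 A^{2} C t^{4} \cos{\left(x \right)} - 6 A B^{2} t \sin^{2}{\left(x \right)} - 12 A B C t \sin{\left(x \right)} \cos{\left(x \right)} - 6 A C^{2} t \cos^{2}{\left(x \right)}
Sum these and collect like terms in the independent variables.
This must equal f(x, t) identically; expanded, f = - 9 t^{8} + 6 t^{7} + 4 t^{6} \sin{\left(x \right)} - 12 t^{6} \cos{\left(x \right)} - 54 t^{5} \sin{\left(x \right)} - 18 t^{5} \cos{\left(x \right)} - 3 t^{5} + 36 t^{4} \sin{\left(x \right)} + 12 t^{4} \cos{\left(x \right)} + 24 t^{3} \sin^{2}{\left(x \right)} - 64 t^{3} \sin{\left(x \right)} \cos{\left(x \right)} - 24 t^{3} \cos^{2}{\left(x \right)} - 81 t^{2} \sin^{2}{\left(x \right)} - 54 t^{2} \sin{\left(x \right)} \cos{\left(x \right)} - 9 t^{2} \sin{\left(x \right)} - 9 t^{2} \cos^{2}{\left(x \right)} - 3 t^{2} \cos{\left(x \right)} + 54 t \sin^{2}{\left(x \right)} + 36 t \sin{\left(x \right)} \cos{\left(x \right)} + 6 t \cos^{2}{\left(x \right)} + 36 \sin^{3}{\left(x \right)} - 84 \sin^{2}{\left(x \right)} \cos{\left(x \right)} - 68 \sin{\left(x \right)} \cos^{2}{\left(x \right)} - 12 \cos^{3}{\left(x \right)}.
Matching coefficients of the independent functions:
(each divided by its leading coefficient; functions giving the same equation are listed together)
  [t^{5}]:  A^{2} - 1 = 0
  [t^{7}, t^{8}]:  A^{3} + 1 = 0
  [t \sin^{2}{\left(x \right)}, t^{2} \sin^{2}{\left(x \right)}]:  A B^{2} + 9 = 0
  [t \cos^{2}{\left(x \right)}, t^{2} \cos^{2}{\left(x \right)}]:  A C^{2} + 1 = 0
  [t^{2} \sin{\left(x \right)}]:  A B - 3 = 0
  [t^{2} \cos{\left(x \right)}]:  A C - 1 = 0
  [t^{3} \sin^{2}{\left(x \right)}, t^{3} \cos^{2}{\left(x \right)}, t \sin{\left(x \right)} \cos{\left(x \right)}, …]:  A B C + 3 = 0
  [t^{4} \sin{\left(x \right)}, t^{5} \sin{\left(x \right)}, t^{6} \cos{\left(x \right)}]:  A^{2} B + 3 = 0
  [t^{4} \cos{\left(x \right)}, t^{5} \cos{\left(x \right)}, t^{6} \sin{\left(x \right)}]:  A^{2} C + 1 = 0
  [\sin{\left(x \right)} \cos^{2}{\left(x \right)}]:  B^{2} C - \frac{C^{3}}{2} + \frac{17}{2} = 0
  [\sin^{2}{\left(x \right)} \cos{\left(x \right)}]:  B^{3} - 2 B C^{2} + 21 = 0
  [t^{3} \sin{\left(x \right)} \cos{\left(x \right)}]:  A B^{2} - A C^{2} + 8 = 0
  [\sin^{3}{\left(x \right)}]:  B^{2} C + 9 = 0
  [\cos^{3}{\left(x \right)}]:  B C^{2} + 3 = 0
Solving: A = -1, B = -3, C = -1.
Check against the point condition:
  u(0, 0) = -1  ⟹  C = -1  ✓
Hence u(x, t) = - t^{3} - 3 \sin{\left(x \right)} - \cos{\left(x \right)}.

Answer: u(x, t) = - t^{3} - 3 \sin{\left(x \right)} - \cos{\left(x \right)}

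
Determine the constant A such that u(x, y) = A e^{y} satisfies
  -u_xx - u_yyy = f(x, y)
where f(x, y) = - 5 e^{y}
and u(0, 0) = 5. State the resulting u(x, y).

Substitute the ansatz u = A e^{y} into the left-hand side.
Derivatives of the ansatz:
  u_xx = 0
  u_yyy = A e^{y}
Term by term:
  -u_xx = 0
  -u_yyy = - A e^{y}
So the left-hand side equals
  - A e^{y}
This must equal f(x, y) = - 5 e^{y} identically.
Matching coefficients of the independent functions:
  [e^{y}]:  - A = -5
Solving: A = 5.
Check against the point condition:
  u(0, 0) = 5  ⟹  A = 5  ✓
Hence u(x, y) = 5 e^{y}.

Answer: u(x, y) = 5 e^{y}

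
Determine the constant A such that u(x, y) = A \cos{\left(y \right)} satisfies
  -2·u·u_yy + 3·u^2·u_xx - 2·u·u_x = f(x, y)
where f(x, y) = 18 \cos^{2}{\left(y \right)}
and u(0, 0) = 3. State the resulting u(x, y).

Substitute the ansatz u = A \cos{\left(y \right)} into the left-hand side.
Derivatives of the ansatz:
  u_yy = - A \cos{\left(y \right)}
  u_xx = 0
  u_x = 0
Term by term:
  -2·u·u_yy = 2 A^{2} \cos^{2}{\left(y \right)}
  3·u^2·u_xx = 0
  -2·u·u_x = 0
So the left-hand side equals
  2 A^{2} \cos^{2}{\left(y \right)}
This must equal f(x, y) = 18 \cos^{2}{\left(y \right)} identically.
Matching coefficients of the independent functions:
  [\cos^{2}{\left(y \right)}]:  2 A^{2} = 18
These equations allow (A) = (-3) or (3).
Impose the point condition(s):
  u(0, 0) = 3  ⟹  A = 3
Only A = 3 satisfies everything.
Hence u(x, y) = 3 \cos{\left(y \right)}.

Answer: u(x, y) = 3 \cos{\left(y \right)}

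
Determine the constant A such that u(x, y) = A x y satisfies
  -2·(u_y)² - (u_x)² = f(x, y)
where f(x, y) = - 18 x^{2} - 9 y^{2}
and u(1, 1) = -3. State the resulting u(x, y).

Substitute the ansatz u = A x y into the left-hand side.
Derivatives of the ansatz:
  u_y = A x
  u_x = A y
Term by term:
  -2·(u_y)² = - 2 A^{2} x^{2}
  -(u_x)² = - A^{2} y^{2}
So the left-hand side equals
  - 2 A^{2} x^{2} - A^{2} y^{2}
This must equal f(x, y) = - 18 x^{2} - 9 y^{2} identically.
Matching coefficients of the independent functions:
  [x^{2}]:  - 2 A^{2} = -18
  [y^{2}]:  - A^{2} = -9
These equations allow (A) = (-3) or (3).
Impose the point condition(s):
  u(1, 1) = -3  ⟹  A = -3
Only A = -3 satisfies everything.
Hence u(x, y) = - 3 x y.

Answer: u(x, y) = - 3 x y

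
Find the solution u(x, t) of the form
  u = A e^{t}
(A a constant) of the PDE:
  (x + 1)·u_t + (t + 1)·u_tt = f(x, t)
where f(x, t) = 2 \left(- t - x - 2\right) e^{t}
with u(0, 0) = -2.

Substitute the ansatz u = A e^{t} into the left-hand side.
Derivatives of the ansatz:
  u_t = A e^{t}
  u_tt = A e^{t}
Term by term:
  (x + 1)·u_t = A x e^{t} + A e^{t}
  (t + 1)·u_tt = A t e^{t} + A e^{t}
So the left-hand side equals
  A t e^{t} + A x e^{t} + 2 A e^{t}
This must equal f(x, t) identically; expanded, f = - 2 t e^{t} - 2 x e^{t} - 4 e^{t}.
Matching coefficients of the independent functions:
  [t e^{t}, x e^{t}]:  A = -2
  [e^{t}]:  2 A = -4
Solving: A = -2.
Check against the point condition:
  u(0, 0) = -2  ⟹  A = -2  ✓
Hence u(x, t) = - 2 e^{t}.

Answer: u(x, t) = - 2 e^{t}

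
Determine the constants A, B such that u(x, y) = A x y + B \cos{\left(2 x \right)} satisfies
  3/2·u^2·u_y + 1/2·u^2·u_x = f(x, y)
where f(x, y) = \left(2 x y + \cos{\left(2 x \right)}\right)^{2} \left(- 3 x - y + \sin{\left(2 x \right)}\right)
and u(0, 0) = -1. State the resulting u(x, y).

Substitute the ansatz u = A x y + B \cos{\left(2 x \right)} into the left-hand side.
Derivatives of the ansatz:
  u_y = A x
  u_x = A y - 2 B \sin{\left(2 x \right)}
Term by term:
  3/2·u^2·u_y = \frac{3 A^{3} x^{3} y^{2}}{2} + 3 A^{2} B x^{2} y \cos{\left(2 x \right)} + \frac{3 A B^{2} x \cos^{2}{\left(2 x \right)}}{2}
  1/2·u^2·u_x = \frac{A^{3} x^{2} y^{3}}{2} - A^{2} B x^{2} y^{2} \sin{\left(2 x \right)} + A^{2} B x y^{2} \cos{\left(2 x \right)} - 2 A B^{2} x y \sin{\left(2 x \right)} \cos{\left(2 x \right)} + \frac{A B^{2} y \cos^{2}{\left(2 x \right)}}{2} - B^{3} \sin{\left(2 x \right)} \cos^{2}{\left(2 x \right)}
So the left-hand side equals
  \frac{3 A^{3} x^{3} y^{2}}{2} + \frac{A^{3} x^{2} y^{3}}{2} - A^{2} B x^{2} y^{2} \sin{\left(2 x \right)} + 3 A^{2} B x^{2} y \cos{\left(2 x \right)} + A^{2} B x y^{2} \cos{\left(2 x \right)} - 2 A B^{2} x y \sin{\left(2 x \right)} \cos{\left(2 x \right)} + \frac{3 A B^{2} x \cos^{2}{\left(2 x \right)}}{2} + \frac{A B^{2} y \cos^{2}{\left(2 x \right)}}{2} - B^{3} \sin{\left(2 x \right)} \cos^{2}{\left(2 x \right)}
This must equal f(x, y) identically; expanded, f = - 12 x^{3} y^{2} - 4 x^{2} y^{3} + 4 x^{2} y^{2} \sin{\left(2 x \right)} - 12 x^{2} y \cos{\left(2 x \right)} - 4 x y^{2} \cos{\left(2 x \right)} + 4 x y \sin{\left(2 x \right)} \cos{\left(2 x \right)} - 3 x \cos^{2}{\left(2 x \right)} - y \cos^{2}{\left(2 x \right)} + \sin{\left(2 x \right)} \cos^{2}{\left(2 x \right)}.
Matching coefficients of the independent functions:
  [x \cos^{2}{\left(2 x \right)}]:  \frac{3 A B^{2}}{2} = -3
  [x^{2} y^{3}]:  \frac{A^{3}}{2} = -4
  [x^{3} y^{2}]:  \frac{3 A^{3}}{2} = -12
  [y \cos^{2}{\left(2 x \right)}]:  \frac{A B^{2}}{2} = -1
  [\sin{\left(2 x \right)} \cos^{2}{\left(2 x \right)}]:  - B^{3} = 1
  [x y^{2} \cos{\left(2 x \right)}]:  A^{2} B = -4
  [x^{2} y \cos{\left(2 x \right)}]:  3 A^{2} B = -12
  [x^{2} y^{2} \sin{\left(2 x \right)}]:  - A^{2} B = 4
  [x y \sin{\left(2 x \right)} \cos{\left(2 x \right)}]:  - 2 A B^{2} = 4
Solving: A = -2, B = -1.
Check against the point condition:
  u(0, 0) = -1  ⟹  B = -1  ✓
Hence u(x, y) = - 2 x y - \cos{\left(2 x \right)}.

Answer: u(x, y) = - 2 x y - \cos{\left(2 x \right)}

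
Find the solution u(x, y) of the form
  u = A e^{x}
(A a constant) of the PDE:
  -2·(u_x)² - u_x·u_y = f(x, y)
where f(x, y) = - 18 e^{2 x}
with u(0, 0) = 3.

Substitute the ansatz u = A e^{x} into the left-hand side.
Derivatives of the ansatz:
  u_x = A e^{x}
  u_y = 0
Term by term:
  -2·(u_x)² = - 2 A^{2} e^{2 x}
  -u_x·u_y = 0
So the left-hand side equals
  - 2 A^{2} e^{2 x}
This must equal f(x, y) = - 18 e^{2 x} identically.
Matching coefficients of the independent functions:
  [e^{2 x}]:  - 2 A^{2} = -18
These equations allow (A) = (-3) or (3).
Impose the point condition(s):
  u(0, 0) = 3  ⟹  A = 3
Only A = 3 satisfies everything.
Hence u(x, y) = 3 e^{x}.

Answer: u(x, y) = 3 e^{x}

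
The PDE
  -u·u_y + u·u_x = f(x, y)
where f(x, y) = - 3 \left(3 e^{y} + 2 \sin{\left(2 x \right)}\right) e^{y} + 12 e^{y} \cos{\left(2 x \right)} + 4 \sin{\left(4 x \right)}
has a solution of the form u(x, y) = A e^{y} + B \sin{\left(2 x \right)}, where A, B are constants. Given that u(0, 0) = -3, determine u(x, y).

Substitute the ansatz u = A e^{y} + B \sin{\left(2 x \right)} into the left-hand side.
Derivatives of the ansatz:
  u_y = A e^{y}
  u_x = 2 B \cos{\left(2 x \right)}
Term by term:
  -u·u_y = - A^{2} e^{2 y} - A B e^{y} \sin{\left(2 x \right)}
  u·u_x = 2 A B e^{y} \cos{\left(2 x \right)} + 2 B^{2} \sin{\left(2 x \right)} \cos{\left(2 x \right)}
So the left-hand side equals
  - A^{2} e^{2 y} - A B e^{y} \sin{\left(2 x \right)} + 2 A B e^{y} \cos{\left(2 x \right)} + 2 B^{2} \sin{\left(2 x \right)} \cos{\left(2 x \right)}
This must equal f(x, y) identically; expanded, f = - 9 e^{2 y} - 6 e^{y} \sin{\left(2 x \right)} + 12 e^{y} \cos{\left(2 x \right)} + 8 \sin{\left(2 x \right)} \cos{\left(2 x \right)}.
Matching coefficients of the independent functions:
  [e^{y} \sin{\left(2 x \right)}]:  - A B = -6
  [e^{y} \cos{\left(2 x \right)}]:  2 A B = 12
  [\sin{\left(2 x \right)} \cos{\left(2 x \right)}]:  2 B^{2} = 8
  [e^{2 y}]:  - A^{2} = -9
These equations allow (A, B) = (-3, -2) or (3, 2).
Impose the point condition(s):
  u(0, 0) = -3  ⟹  A = -3
Only A = -3, B = -2 satisfies everything.
Hence u(x, y) = - 3 e^{y} - 2 \sin{\left(2 x \right)}.

Answer: u(x, y) = - 3 e^{y} - 2 \sin{\left(2 x \right)}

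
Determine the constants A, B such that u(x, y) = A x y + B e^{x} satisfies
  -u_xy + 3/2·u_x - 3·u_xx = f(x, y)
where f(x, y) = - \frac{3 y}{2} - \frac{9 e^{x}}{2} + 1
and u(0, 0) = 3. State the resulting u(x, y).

Substitute the ansatz u = A x y + B e^{x} into the left-hand side.
Derivatives of the ansatz:
  u_xy = A
  u_x = A y + B e^{x}
  u_xx = B e^{x}
Term by term:
  -u_xy = - A
  3/2·u_x = \frac{3 A y}{2} + \frac{3 B e^{x}}{2}
  -3·u_xx = - 3 B e^{x}
So the left-hand side equals
  \frac{3 A y}{2} - A - \frac{3 B e^{x}}{2}
This must equal f(x, y) = - \frac{3 y}{2} - \frac{9 e^{x}}{2} + 1 identically.
Matching coefficients of the independent functions:
  [constant term]:  - A = 1
  [y]:  \frac{3 A}{2} = - \frac{3}{2}
  [e^{x}]:  - \frac{3 B}{2} = - \frac{9}{2}
Solving: A = -1, B = 3.
Check against the point condition:
  u(0, 0) = 3  ⟹  B = 3  ✓
Hence u(x, y) = - x y + 3 e^{x}.

Answer: u(x, y) = - x y + 3 e^{x}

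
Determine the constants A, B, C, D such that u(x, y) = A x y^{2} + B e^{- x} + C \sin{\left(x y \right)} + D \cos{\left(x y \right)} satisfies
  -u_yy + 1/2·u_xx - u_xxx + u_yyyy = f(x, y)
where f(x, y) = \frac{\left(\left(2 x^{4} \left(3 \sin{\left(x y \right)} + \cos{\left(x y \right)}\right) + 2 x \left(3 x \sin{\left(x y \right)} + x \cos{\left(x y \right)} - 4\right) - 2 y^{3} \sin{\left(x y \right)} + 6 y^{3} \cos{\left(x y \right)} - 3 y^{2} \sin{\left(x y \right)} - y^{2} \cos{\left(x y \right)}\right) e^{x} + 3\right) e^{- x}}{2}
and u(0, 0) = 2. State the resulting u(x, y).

Substitute the ansatz u = A x y^{2} + B e^{- x} + C \sin{\left(x y \right)} + D \cos{\left(x y \right)} into the left-hand side.
Derivatives of the ansatz:
  u_yy = 2 A x - C x^{2} \sin{\left(x y \right)} - D x^{2} \cos{\left(x y \right)}
  u_xx = B e^{- x} - C y^{2} \sin{\left(x y \right)} - D y^{2} \cos{\left(x y \right)}
  u_xxx = - B e^{- x} - C y^{3} \cos{\left(x y \right)} + D y^{3} \sin{\left(x y \right)}
  u_yyyy = C x^{4} \sin{\left(x y \right)} + D x^{4} \cos{\left(x y \right)}
Term by term:
  -u_yy = - 2 A x + C x^{2} \sin{\left(x y \right)} + D x^{2} \cos{\left(x y \right)}
  1/2·u_xx = \frac{B e^{- x}}{2} - \frac{C y^{2} \sin{\left(x y \right)}}{2} - \frac{D y^{2} \cos{\left(x y \right)}}{2}
  -u_xxx = B e^{- x} + C y^{3} \cos{\left(x y \right)} - D y^{3} \sin{\left(x y \right)}
  u_yyyy = C x^{4} \sin{\left(x y \right)} + D x^{4} \cos{\left(x y \right)}
So the left-hand side equals
  - 2 A x + \frac{3 B e^{- x}}{2} + C x^{4} \sin{\left(x y \right)} + C x^{2} \sin{\left(x y \right)} + C y^{3} \cos{\left(x y \right)} - \frac{C y^{2} \sin{\left(x y \right)}}{2} + D x^{4} \cos{\left(x y \right)} + D x^{2} \cos{\left(x y \right)} - D y^{3} \sin{\left(x y \right)} - \frac{D y^{2} \cos{\left(x y \right)}}{2}
This must equal f(x, y) identically; expanded, f = 3 x^{4} \sin{\left(x y \right)} + x^{4} \cos{\left(x y \right)} + 3 x^{2} \sin{\left(x y \right)} + x^{2} \cos{\left(x y \right)} - 4 x - y^{3} \sin{\left(x y \right)} + 3 y^{3} \cos{\left(x y \right)} - \frac{3 y^{2} \sin{\left(x y \right)}}{2} - \frac{y^{2} \cos{\left(x y \right)}}{2} + \frac{3 e^{- x}}{2}.
Matching coefficients of the independent functions:
  [x]:  - 2 A = -4
  [x^{2} \sin{\left(x y \right)}, x^{4} \sin{\left(x y \right)}, y^{3} \cos{\left(x y \right)}]:  C = 3
  [x^{2} \cos{\left(x y \right)}, x^{4} \cos{\left(x y \right)}]:  D = 1
  [y^{2} \sin{\left(x y \right)}]:  - \frac{C}{2} = - \frac{3}{2}
  [y^{2} \cos{\left(x y \right)}]:  - \frac{D}{2} = - \frac{1}{2}
  [y^{3} \sin{\left(x y \right)}]:  - D = -1
  [e^{- x}]:  \frac{3 B}{2} = \frac{3}{2}
Solving: A = 2, B = 1, C = 3, D = 1.
Check against the point condition:
  u(0, 0) = 2  ⟹  B + D = 2  ✓
Hence u(x, y) = 2 x y^{2} + 3 \sin{\left(x y \right)} + \cos{\left(x y \right)} + e^{- x}.

Answer: u(x, y) = 2 x y^{2} + 3 \sin{\left(x y \right)} + \cos{\left(x y \right)} + e^{- x}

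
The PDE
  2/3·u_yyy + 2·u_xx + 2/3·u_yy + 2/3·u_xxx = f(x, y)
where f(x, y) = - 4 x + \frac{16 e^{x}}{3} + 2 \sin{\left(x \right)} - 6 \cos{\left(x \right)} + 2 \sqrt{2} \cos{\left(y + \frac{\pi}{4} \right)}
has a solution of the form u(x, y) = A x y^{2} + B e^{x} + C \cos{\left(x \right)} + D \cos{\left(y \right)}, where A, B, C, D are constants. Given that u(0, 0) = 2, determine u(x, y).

Answer: u(x, y) = - 3 x y^{2} + 2 e^{x} + 3 \cos{\left(x \right)} - 3 \cos{\left(y \right)}

Derivation:
Substitute the ansatz u = A x y^{2} + B e^{x} + C \cos{\left(x \right)} + D \cos{\left(y \right)} into the left-hand side.
Derivatives of the ansatz:
  u_yyy = D \sin{\left(y \right)}
  u_xx = B e^{x} - C \cos{\left(x \right)}
  u_yy = 2 A x - D \cos{\left(y \right)}
  u_xxx = B e^{x} + C \sin{\left(x \right)}
Term by term:
  2/3·u_yyy = \frac{2 D \sin{\left(y \right)}}{3}
  2·u_xx = 2 B e^{x} - 2 C \cos{\left(x \right)}
  2/3·u_yy = \frac{4 A x}{3} - \frac{2 D \cos{\left(y \right)}}{3}
  2/3·u_xxx = \frac{2 B e^{x}}{3} + \frac{2 C \sin{\left(x \right)}}{3}
So the left-hand side equals
  \frac{4 A x}{3} + \frac{8 B e^{x}}{3} + \frac{2 C \sin{\left(x \right)}}{3} - 2 C \cos{\left(x \right)} + \frac{2 D \sin{\left(y \right)}}{3} - \frac{2 D \cos{\left(y \right)}}{3}
This must equal f(x, y) identically; expanded, f = - 4 x + \frac{16 e^{x}}{3} + 2 \sin{\left(x \right)} - 2 \sin{\left(y \right)} - 6 \cos{\left(x \right)} + 2 \cos{\left(y \right)}.
Matching coefficients of the independent functions:
  [x]:  \frac{4 A}{3} = -4
  [e^{x}]:  \frac{8 B}{3} = \frac{16}{3}
  [\sin{\left(x \right)}]:  \frac{2 C}{3} = 2
  [\sin{\left(y \right)}]:  \frac{2 D}{3} = -2
  [\cos{\left(x \right)}]:  - 2 C = -6
  [\cos{\left(y \right)}]:  - \frac{2 D}{3} = 2
Solving: A = -3, B = 2, C = 3, D = -3.
Check against the point condition:
  u(0, 0) = 2  ⟹  B + C + D = 2  ✓
Hence u(x, y) = - 3 x y^{2} + 2 e^{x} + 3 \cos{\left(x \right)} - 3 \cos{\left(y \right)}.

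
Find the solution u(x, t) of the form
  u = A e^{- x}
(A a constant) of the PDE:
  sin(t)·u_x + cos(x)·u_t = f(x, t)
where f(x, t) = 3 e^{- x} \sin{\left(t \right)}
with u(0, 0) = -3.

Substitute the ansatz u = A e^{- x} into the left-hand side.
Derivatives of the ansatz:
  u_x = - A e^{- x}
  u_t = 0
Term by term:
  sin(t)·u_x = - A e^{- x} \sin{\left(t \right)}
  cos(x)·u_t = 0
So the left-hand side equals
  - A e^{- x} \sin{\left(t \right)}
This must equal f(x, t) = 3 e^{- x} \sin{\left(t \right)} identically.
Matching coefficients of the independent functions:
  [e^{- x} \sin{\left(t \right)}]:  - A = 3
Solving: A = -3.
Check against the point condition:
  u(0, 0) = -3  ⟹  A = -3  ✓
Hence u(x, t) = - 3 e^{- x}.

Answer: u(x, t) = - 3 e^{- x}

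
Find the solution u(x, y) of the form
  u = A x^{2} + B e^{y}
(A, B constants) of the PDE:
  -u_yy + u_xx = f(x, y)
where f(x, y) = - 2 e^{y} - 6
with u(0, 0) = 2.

Answer: u(x, y) = - 3 x^{2} + 2 e^{y}

Derivation:
Substitute the ansatz u = A x^{2} + B e^{y} into the left-hand side.
Derivatives of the ansatz:
  u_yy = B e^{y}
  u_xx = 2 A
Term by term:
  -u_yy = - B e^{y}
  u_xx = 2 A
So the left-hand side equals
  2 A - B e^{y}
This must equal f(x, y) = - 2 e^{y} - 6 identically.
Matching coefficients of the independent functions:
  [constant term]:  2 A = -6
  [e^{y}]:  - B = -2
Solving: A = -3, B = 2.
Check against the point condition:
  u(0, 0) = 2  ⟹  B = 2  ✓
Hence u(x, y) = - 3 x^{2} + 2 e^{y}.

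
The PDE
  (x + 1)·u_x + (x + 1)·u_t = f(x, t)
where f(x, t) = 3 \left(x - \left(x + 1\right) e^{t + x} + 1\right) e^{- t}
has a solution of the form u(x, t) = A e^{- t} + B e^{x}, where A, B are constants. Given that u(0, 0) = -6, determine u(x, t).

Substitute the ansatz u = A e^{- t} + B e^{x} into the left-hand side.
Derivatives of the ansatz:
  u_x = B e^{x}
  u_t = - A e^{- t}
Term by term:
  (x + 1)·u_x = B x e^{x} + B e^{x}
  (x + 1)·u_t = - A x e^{- t} - A e^{- t}
So the left-hand side equals
  - A x e^{- t} - A e^{- t} + B x e^{x} + B e^{x}
This must equal f(x, t) identically; expanded, f = - 3 x e^{x} + 3 x e^{- t} - 3 e^{x} + 3 e^{- t}.
Matching coefficients of the independent functions:
  [x e^{- t}, e^{- t}]:  - A = 3
  [x e^{x}, e^{x}]:  B = -3
Solving: A = -3, B = -3.
Check against the point condition:
  u(0, 0) = -6  ⟹  A + B = -6  ✓
Hence u(x, t) = - 3 e^{x} - 3 e^{- t}.

Answer: u(x, t) = - 3 e^{x} - 3 e^{- t}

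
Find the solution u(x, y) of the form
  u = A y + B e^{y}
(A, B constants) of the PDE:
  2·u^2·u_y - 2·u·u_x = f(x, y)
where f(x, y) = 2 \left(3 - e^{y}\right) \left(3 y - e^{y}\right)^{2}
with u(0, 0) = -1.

Answer: u(x, y) = 3 y - e^{y}

Derivation:
Substitute the ansatz u = A y + B e^{y} into the left-hand side.
Derivatives of the ansatz:
  u_y = A + B e^{y}
  u_x = 0
Term by term:
  2·u^2·u_y = 2 A^{3} y^{2} + 2 A^{2} B y^{2} e^{y} + 4 A^{2} B y e^{y} + 4 A B^{2} y e^{2 y} + 2 A B^{2} e^{2 y} + 2 B^{3} e^{3 y}
  -2·u·u_x = 0
So the left-hand side equals
  2 A^{3} y^{2} + 2 A^{2} B y^{2} e^{y} + 4 A^{2} B y e^{y} + 4 A B^{2} y e^{2 y} + 2 A B^{2} e^{2 y} + 2 B^{3} e^{3 y}
This must equal f(x, y) identically; expanded, f = - 18 y^{2} e^{y} + 54 y^{2} + 12 y e^{2 y} - 36 y e^{y} - 2 e^{3 y} + 6 e^{2 y}.
Matching coefficients of the independent functions:
  [y^{2}]:  2 A^{3} = 54
  [y e^{y}]:  4 A^{2} B = -36
  [y e^{2 y}]:  4 A B^{2} = 12
  [y^{2} e^{y}]:  2 A^{2} B = -18
  [e^{2 y}]:  2 A B^{2} = 6
  [e^{3 y}]:  2 B^{3} = -2
Solving: A = 3, B = -1.
Check against the point condition:
  u(0, 0) = -1  ⟹  B = -1  ✓
Hence u(x, y) = 3 y - e^{y}.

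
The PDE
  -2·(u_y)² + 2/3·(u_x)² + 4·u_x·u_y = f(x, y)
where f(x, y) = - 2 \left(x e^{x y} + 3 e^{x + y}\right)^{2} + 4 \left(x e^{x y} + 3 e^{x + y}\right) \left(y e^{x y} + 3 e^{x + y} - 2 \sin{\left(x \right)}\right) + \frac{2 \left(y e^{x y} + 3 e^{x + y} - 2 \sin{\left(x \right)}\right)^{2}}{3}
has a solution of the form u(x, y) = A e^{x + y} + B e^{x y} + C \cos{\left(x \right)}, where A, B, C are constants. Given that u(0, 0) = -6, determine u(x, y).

Answer: u(x, y) = - e^{x y} - 3 e^{x + y} - 2 \cos{\left(x \right)}

Derivation:
Substitute the ansatz u = A e^{x + y} + B e^{x y} + C \cos{\left(x \right)} into the left-hand side.
Derivatives of the ansatz:
  u_y = A e^{x} e^{y} + B x e^{x y}
  u_x = A e^{x} e^{y} + B y e^{x y} - C \sin{\left(x \right)}
Term by term:
  -2·(u_y)² = - 2 A^{2} e^{2 x} e^{2 y} - 4 A B x e^{x} e^{y} e^{x y} - 2 B^{2} x^{2} e^{2 x y}
  2/3·(u_x)² = \frac{2 A^{2} e^{2 x} e^{2 y}}{3} + \frac{4 A B y e^{x} e^{y} e^{x y}}{3} - \frac{4 A C e^{x} e^{y} \sin{\left(x \right)}}{3} + \frac{2 B^{2} y^{2} e^{2 x y}}{3} - \frac{4 B C y e^{x y} \sin{\left(x \right)}}{3} + \frac{2 C^{2} \sin^{2}{\left(x \right)}}{3}
  4·u_x·u_y = 4 A^{2} e^{2 x} e^{2 y} + 4 A B x e^{x} e^{y} e^{x y} + 4 A B y e^{x} e^{y} e^{x y} - 4 A C e^{x} e^{y} \sin{\left(x \right)} + 4 B^{2} x y e^{2 x y} - 4 B C x e^{x y} \sin{\left(x \right)}
So the left-hand side equals
  \frac{8 A^{2} e^{2 x} e^{2 y}}{3} + \frac{16 A B y e^{x} e^{y} e^{x y}}{3} - \frac{16 A C e^{x} e^{y} \sin{\left(x \right)}}{3} - 2 B^{2} x^{2} e^{2 x y} + 4 B^{2} x y e^{2 x y} + \frac{2 B^{2} y^{2} e^{2 x y}}{3} - 4 B C x e^{x y} \sin{\left(x \right)} - \frac{4 B C y e^{x y} \sin{\left(x \right)}}{3} + \frac{2 C^{2} \sin^{2}{\left(x \right)}}{3}
This must equal f(x, y) identically; expanded, f = - 2 x^{2} e^{2 x y} + 4 x y e^{2 x y} - 8 x e^{x y} \sin{\left(x \right)} + \frac{2 y^{2} e^{2 x y}}{3} + 16 y e^{x} e^{y} e^{x y} - \frac{8 y e^{x y} \sin{\left(x \right)}}{3} + 24 e^{2 x} e^{2 y} - 32 e^{x} e^{y} \sin{\left(x \right)} + \frac{8 \sin^{2}{\left(x \right)}}{3}.
Matching coefficients of the independent functions:
  [x^{2} e^{2 x y}]:  - 2 B^{2} = -2
  [y^{2} e^{2 x y}]:  \frac{2 B^{2}}{3} = \frac{2}{3}
  [e^{2 x} e^{2 y}]:  \frac{8 A^{2}}{3} = 24
  [x y e^{2 x y}]:  4 B^{2} = 4
  [x e^{x y} \sin{\left(x \right)}]:  - 4 B C = -8
  [y e^{x y} \sin{\left(x \right)}]:  - \frac{4 B C}{3} = - \frac{8}{3}
  [e^{x} e^{y} \sin{\left(x \right)}]:  - \frac{16 A C}{3} = -32
  [y e^{x} e^{y} e^{x y}]:  \frac{16 A B}{3} = 16
  [\sin^{2}{\left(x \right)}]:  \frac{2 C^{2}}{3} = \frac{8}{3}
These equations allow (A, B, C) = (-3, -1, -2) or (3, 1, 2).
Impose the point condition(s):
  u(0, 0) = -6  ⟹  A + B + C = -6
Only A = -3, B = -1, C = -2 satisfies everything.
Hence u(x, y) = - e^{x y} - 3 e^{x + y} - 2 \cos{\left(x \right)}.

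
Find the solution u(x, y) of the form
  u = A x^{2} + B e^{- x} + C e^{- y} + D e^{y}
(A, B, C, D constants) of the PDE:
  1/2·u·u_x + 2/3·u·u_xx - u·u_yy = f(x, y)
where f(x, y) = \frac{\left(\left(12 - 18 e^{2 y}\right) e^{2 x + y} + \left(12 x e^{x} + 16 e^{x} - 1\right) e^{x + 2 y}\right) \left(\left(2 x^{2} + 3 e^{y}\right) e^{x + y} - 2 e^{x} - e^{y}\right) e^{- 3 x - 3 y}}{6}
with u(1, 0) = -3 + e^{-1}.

Substitute the ansatz u = A x^{2} + B e^{- x} + C e^{- y} + D e^{y} into the left-hand side.
Derivatives of the ansatz:
  u_x = 2 A x - B e^{- x}
  u_xx = 2 A + B e^{- x}
  u_yy = C e^{- y} + D e^{y}
Term by term:
  1/2·u·u_x = A^{2} x^{3} - \frac{A B x^{2} e^{- x}}{2} + A B x e^{- x} + A C x e^{- y} + A D x e^{y} - \frac{B^{2} e^{- 2 x}}{2} - \frac{B C e^{- x} e^{- y}}{2} - \frac{B D e^{- x} e^{y}}{2}
  2/3·u·u_xx = \frac{4 A^{2} x^{2}}{3} + \frac{2 A B x^{2} e^{- x}}{3} + \frac{4 A B e^{- x}}{3} + \frac{4 A C e^{- y}}{3} + \frac{4 A D e^{y}}{3} + \frac{2 B^{2} e^{- 2 x}}{3} + \frac{2 B C e^{- x} e^{- y}}{3} + \frac{2 B D e^{- x} e^{y}}{3}
  -u·u_yy = - A C x^{2} e^{- y} - A D x^{2} e^{y} - B C e^{- x} e^{- y} - B D e^{- x} e^{y} - C^{2} e^{- 2 y} - 2 C D - D^{2} e^{2 y}
So the left-hand side equals
  A^{2} x^{3} + \frac{4 A^{2} x^{2}}{3} + \frac{A B x^{2} e^{- x}}{6} + A B x e^{- x} + \frac{4 A B e^{- x}}{3} - A C x^{2} e^{- y} + A C x e^{- y} + \frac{4 A C e^{- y}}{3} - A D x^{2} e^{y} + A D x e^{y} + \frac{4 A D e^{y}}{3} + \frac{B^{2} e^{- 2 x}}{6} - \frac{5 B C e^{- x} e^{- y}}{6} - \frac{5 B D e^{- x} e^{y}}{6} - C^{2} e^{- 2 y} - 2 C D - D^{2} e^{2 y}
This must equal f(x, y) identically; expanded, f = 4 x^{3} - 6 x^{2} e^{y} + \frac{16 x^{2}}{3} + 4 x^{2} e^{- y} - \frac{x^{2} e^{- x}}{3} + 6 x e^{y} - 4 x e^{- y} - 2 x e^{- x} - 9 e^{2 y} + 8 e^{y} + 12 - \frac{16 e^{- y}}{3} - 4 e^{- 2 y} + \frac{5 e^{- x} e^{y}}{2} - \frac{8 e^{- x}}{3} - \frac{5 e^{- x} e^{- y}}{3} + \frac{e^{- 2 x}}{6}.
Matching coefficients of the independent functions:
(each divided by its leading coefficient; functions giving the same equation are listed together)
  [constant term]:  C D + 6 = 0
  [x^{2}, x^{3}]:  A^{2} - 4 = 0
  [x e^{- x}, x^{2} e^{- x}, e^{- x}]:  A B + 2 = 0
  [x e^{- y}, x^{2} e^{- y}, e^{- y}]:  A C + 4 = 0
  [x e^{y}, x^{2} e^{y}, e^{y}]:  A D - 6 = 0
  [e^{- x} e^{- y}]:  B C - 2 = 0
  [e^{- x} e^{y}]:  B D + 3 = 0
  [e^{- 2 x}]:  B^{2} - 1 = 0
  [e^{- 2 y}]:  C^{2} - 4 = 0
  [e^{2 y}]:  D^{2} - 9 = 0
These equations allow (A, B, C, D) = (-2, 1, 2, -3) or (2, -1, -2, 3).
Impose the point condition(s):
  u(1, 0) = -3 + e^{-1}  ⟹  A + \frac{B}{e} + C + D = -3 + e^{-1}
Only A = -2, B = 1, C = 2, D = -3 satisfies everything.
Hence u(x, y) = - 2 x^{2} - 3 e^{y} + 2 e^{- y} + e^{- x}.

Answer: u(x, y) = - 2 x^{2} - 3 e^{y} + 2 e^{- y} + e^{- x}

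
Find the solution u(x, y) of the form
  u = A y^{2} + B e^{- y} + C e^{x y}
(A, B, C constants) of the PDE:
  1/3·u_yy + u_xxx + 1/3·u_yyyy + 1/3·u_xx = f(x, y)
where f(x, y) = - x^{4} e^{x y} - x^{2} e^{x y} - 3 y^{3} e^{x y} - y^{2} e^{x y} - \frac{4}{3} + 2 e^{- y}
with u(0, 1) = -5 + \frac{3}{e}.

Substitute the ansatz u = A y^{2} + B e^{- y} + C e^{x y} into the left-hand side.
Derivatives of the ansatz:
  u_yy = 2 A + B e^{- y} + C x^{2} e^{x y}
  u_xxx = C y^{3} e^{x y}
  u_yyyy = B e^{- y} + C x^{4} e^{x y}
  u_xx = C y^{2} e^{x y}
Term by term:
  1/3·u_yy = \frac{2 A}{3} + \frac{B e^{- y}}{3} + \frac{C x^{2} e^{x y}}{3}
  u_xxx = C y^{3} e^{x y}
  1/3·u_yyyy = \frac{B e^{- y}}{3} + \frac{C x^{4} e^{x y}}{3}
  1/3·u_xx = \frac{C y^{2} e^{x y}}{3}
So the left-hand side equals
  \frac{2 A}{3} + \frac{2 B e^{- y}}{3} + \frac{C x^{4} e^{x y}}{3} + \frac{C x^{2} e^{x y}}{3} + C y^{3} e^{x y} + \frac{C y^{2} e^{x y}}{3}
This must equal f(x, y) = - x^{4} e^{x y} - x^{2} e^{x y} - 3 y^{3} e^{x y} - y^{2} e^{x y} - \frac{4}{3} + 2 e^{- y} identically.
Matching coefficients of the independent functions:
  [constant term]:  \frac{2 A}{3} = - \frac{4}{3}
  [x^{2} e^{x y}, x^{4} e^{x y}, y^{2} e^{x y}]:  \frac{C}{3} = -1
  [y^{3} e^{x y}]:  C = -3
  [e^{- y}]:  \frac{2 B}{3} = 2
Solving: A = -2, B = 3, C = -3.
Check against the point condition:
  u(0, 1) = -5 + \frac{3}{e}  ⟹  A + \frac{B}{e} + C = -5 + \frac{3}{e}  ✓
Hence u(x, y) = - 2 y^{2} - 3 e^{x y} + 3 e^{- y}.

Answer: u(x, y) = - 2 y^{2} - 3 e^{x y} + 3 e^{- y}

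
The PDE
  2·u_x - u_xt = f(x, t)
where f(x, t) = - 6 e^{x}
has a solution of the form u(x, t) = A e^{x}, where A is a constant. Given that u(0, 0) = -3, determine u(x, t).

Answer: u(x, t) = - 3 e^{x}

Derivation:
Substitute the ansatz u = A e^{x} into the left-hand side.
Derivatives of the ansatz:
  u_x = A e^{x}
  u_xt = 0
Term by term:
  2·u_x = 2 A e^{x}
  -u_xt = 0
So the left-hand side equals
  2 A e^{x}
This must equal f(x, t) = - 6 e^{x} identically.
Matching coefficients of the independent functions:
  [e^{x}]:  2 A = -6
Solving: A = -3.
Check against the point condition:
  u(0, 0) = -3  ⟹  A = -3  ✓
Hence u(x, t) = - 3 e^{x}.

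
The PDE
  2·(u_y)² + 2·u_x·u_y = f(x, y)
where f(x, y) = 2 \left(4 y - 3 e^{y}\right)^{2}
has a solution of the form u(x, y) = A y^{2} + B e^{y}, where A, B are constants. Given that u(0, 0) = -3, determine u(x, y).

Substitute the ansatz u = A y^{2} + B e^{y} into the left-hand side.
Derivatives of the ansatz:
  u_y = 2 A y + B e^{y}
  u_x = 0
Term by term:
  2·(u_y)² = 8 A^{2} y^{2} + 8 A B y e^{y} + 2 B^{2} e^{2 y}
  2·u_x·u_y = 0
So the left-hand side equals
  8 A^{2} y^{2} + 8 A B y e^{y} + 2 B^{2} e^{2 y}
This must equal f(x, y) identically; expanded, f = 32 y^{2} - 48 y e^{y} + 18 e^{2 y}.
Matching coefficients of the independent functions:
  [y^{2}]:  8 A^{2} = 32
  [y e^{y}]:  8 A B = -48
  [e^{2 y}]:  2 B^{2} = 18
These equations allow (A, B) = (-2, 3) or (2, -3).
Impose the point condition(s):
  u(0, 0) = -3  ⟹  B = -3
Only A = 2, B = -3 satisfies everything.
Hence u(x, y) = 2 y^{2} - 3 e^{y}.

Answer: u(x, y) = 2 y^{2} - 3 e^{y}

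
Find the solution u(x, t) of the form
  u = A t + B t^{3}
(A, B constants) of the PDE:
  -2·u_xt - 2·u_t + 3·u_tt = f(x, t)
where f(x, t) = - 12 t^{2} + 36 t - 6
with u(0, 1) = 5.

Answer: u(x, t) = 2 t^{3} + 3 t

Derivation:
Substitute the ansatz u = A t + B t^{3} into the left-hand side.
Derivatives of the ansatz:
  u_xt = 0
  u_t = A + 3 B t^{2}
  u_tt = 6 B t
Term by term:
  -2·u_xt = 0
  -2·u_t = - 2 A - 6 B t^{2}
  3·u_tt = 18 B t
So the left-hand side equals
  - 2 A - 6 B t^{2} + 18 B t
This must equal f(x, t) = - 12 t^{2} + 36 t - 6 identically.
Matching coefficients of the independent functions:
  [constant term]:  - 2 A = -6
  [t]:  18 B = 36
  [t^{2}]:  - 6 B = -12
Solving: A = 3, B = 2.
Check against the point condition:
  u(0, 1) = 5  ⟹  A + B = 5  ✓
Hence u(x, t) = 2 t^{3} + 3 t.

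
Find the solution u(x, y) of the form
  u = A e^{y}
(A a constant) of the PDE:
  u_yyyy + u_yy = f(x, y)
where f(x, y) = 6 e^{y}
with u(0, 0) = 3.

Substitute the ansatz u = A e^{y} into the left-hand side.
Derivatives of the ansatz:
  u_yyyy = A e^{y}
  u_yy = A e^{y}
Term by term:
  u_yyyy = A e^{y}
  u_yy = A e^{y}
So the left-hand side equals
  2 A e^{y}
This must equal f(x, y) = 6 e^{y} identically.
Matching coefficients of the independent functions:
  [e^{y}]:  2 A = 6
Solving: A = 3.
Check against the point condition:
  u(0, 0) = 3  ⟹  A = 3  ✓
Hence u(x, y) = 3 e^{y}.

Answer: u(x, y) = 3 e^{y}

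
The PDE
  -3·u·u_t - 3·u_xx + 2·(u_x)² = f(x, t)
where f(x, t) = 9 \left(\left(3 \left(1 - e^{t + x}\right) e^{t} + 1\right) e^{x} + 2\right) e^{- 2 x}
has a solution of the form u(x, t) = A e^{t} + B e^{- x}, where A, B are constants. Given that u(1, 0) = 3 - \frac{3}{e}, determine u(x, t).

Answer: u(x, t) = 3 e^{t} - 3 e^{- x}

Derivation:
Substitute the ansatz u = A e^{t} + B e^{- x} into the left-hand side.
Derivatives of the ansatz:
  u_t = A e^{t}
  u_xx = B e^{- x}
  u_x = - B e^{- x}
Term by term:
  -3·u·u_t = - 3 A^{2} e^{2 t} - 3 A B e^{t} e^{- x}
  -3·u_xx = - 3 B e^{- x}
  2·(u_x)² = 2 B^{2} e^{- 2 x}
So the left-hand side equals
  - 3 A^{2} e^{2 t} - 3 A B e^{t} e^{- x} + 2 B^{2} e^{- 2 x} - 3 B e^{- x}
This must equal f(x, t) identically; expanded, f = - 27 e^{2 t} + 27 e^{t} e^{- x} + 9 e^{- x} + 18 e^{- 2 x}.
Matching coefficients of the independent functions:
  [e^{t} e^{- x}]:  - 3 A B = 27
  [e^{2 t}]:  - 3 A^{2} = -27
  [e^{- 2 x}]:  2 B^{2} = 18
  [e^{- x}]:  - 3 B = 9
Solving: A = 3, B = -3.
Check against the point condition:
  u(1, 0) = 3 - \frac{3}{e}  ⟹  A + \frac{B}{e} = 3 - \frac{3}{e}  ✓
Hence u(x, t) = 3 e^{t} - 3 e^{- x}.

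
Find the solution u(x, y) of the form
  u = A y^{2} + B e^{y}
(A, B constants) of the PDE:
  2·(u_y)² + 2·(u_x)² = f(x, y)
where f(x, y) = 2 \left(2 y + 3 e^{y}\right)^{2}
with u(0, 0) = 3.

Substitute the ansatz u = A y^{2} + B e^{y} into the left-hand side.
Derivatives of the ansatz:
  u_y = 2 A y + B e^{y}
  u_x = 0
Term by term:
  2·(u_y)² = 8 A^{2} y^{2} + 8 A B y e^{y} + 2 B^{2} e^{2 y}
  2·(u_x)² = 0
So the left-hand side equals
  8 A^{2} y^{2} + 8 A B y e^{y} + 2 B^{2} e^{2 y}
This must equal f(x, y) identically; expanded, f = 8 y^{2} + 24 y e^{y} + 18 e^{2 y}.
Matching coefficients of the independent functions:
  [y^{2}]:  8 A^{2} = 8
  [y e^{y}]:  8 A B = 24
  [e^{2 y}]:  2 B^{2} = 18
These equations allow (A, B) = (-1, -3) or (1, 3).
Impose the point condition(s):
  u(0, 0) = 3  ⟹  B = 3
Only A = 1, B = 3 satisfies everything.
Hence u(x, y) = y^{2} + 3 e^{y}.

Answer: u(x, y) = y^{2} + 3 e^{y}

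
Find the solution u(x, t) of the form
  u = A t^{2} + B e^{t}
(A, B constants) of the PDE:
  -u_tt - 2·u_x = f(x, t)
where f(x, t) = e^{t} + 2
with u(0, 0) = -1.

Substitute the ansatz u = A t^{2} + B e^{t} into the left-hand side.
Derivatives of the ansatz:
  u_tt = 2 A + B e^{t}
  u_x = 0
Term by term:
  -u_tt = - 2 A - B e^{t}
  -2·u_x = 0
So the left-hand side equals
  - 2 A - B e^{t}
This must equal f(x, t) = e^{t} + 2 identically.
Matching coefficients of the independent functions:
  [constant term]:  - 2 A = 2
  [e^{t}]:  - B = 1
Solving: A = -1, B = -1.
Check against the point condition:
  u(0, 0) = -1  ⟹  B = -1  ✓
Hence u(x, t) = - t^{2} - e^{t}.

Answer: u(x, t) = - t^{2} - e^{t}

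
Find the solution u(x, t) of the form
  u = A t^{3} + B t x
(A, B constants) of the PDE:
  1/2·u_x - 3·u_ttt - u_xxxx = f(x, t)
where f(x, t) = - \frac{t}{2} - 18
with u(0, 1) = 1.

Substitute the ansatz u = A t^{3} + B t x into the left-hand side.
Derivatives of the ansatz:
  u_x = B t
  u_ttt = 6 A
  u_xxxx = 0
Term by term:
  1/2·u_x = \frac{B t}{2}
  -3·u_ttt = - 18 A
  -u_xxxx = 0
So the left-hand side equals
  - 18 A + \frac{B t}{2}
This must equal f(x, t) = - \frac{t}{2} - 18 identically.
Matching coefficients of the independent functions:
  [constant term]:  - 18 A = -18
  [t]:  \frac{B}{2} = - \frac{1}{2}
Solving: A = 1, B = -1.
Check against the point condition:
  u(0, 1) = 1  ⟹  A = 1  ✓
Hence u(x, t) = t^{3} - t x.

Answer: u(x, t) = t^{3} - t x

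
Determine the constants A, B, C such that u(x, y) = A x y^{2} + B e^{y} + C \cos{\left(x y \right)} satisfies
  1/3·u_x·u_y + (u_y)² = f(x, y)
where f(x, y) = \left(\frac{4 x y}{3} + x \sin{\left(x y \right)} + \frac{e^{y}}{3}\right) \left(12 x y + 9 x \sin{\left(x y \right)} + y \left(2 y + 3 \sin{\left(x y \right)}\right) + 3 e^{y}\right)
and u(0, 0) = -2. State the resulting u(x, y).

Answer: u(x, y) = 2 x y^{2} + e^{y} - 3 \cos{\left(x y \right)}

Derivation:
Substitute the ansatz u = A x y^{2} + B e^{y} + C \cos{\left(x y \right)} into the left-hand side.
Derivatives of the ansatz:
  u_x = A y^{2} - C y \sin{\left(x y \right)}
  u_y = 2 A x y + B e^{y} - C x \sin{\left(x y \right)}
Term by term:
  1/3·u_x·u_y = \frac{2 A^{2} x y^{3}}{3} + \frac{A B y^{2} e^{y}}{3} - A C x y^{2} \sin{\left(x y \right)} - \frac{B C y e^{y} \sin{\left(x y \right)}}{3} + \frac{C^{2} x y \sin^{2}{\left(x y \right)}}{3}
  (u_y)² = 4 A^{2} x^{2} y^{2} + 4 A B x y e^{y} - 4 A C x^{2} y \sin{\left(x y \right)} + B^{2} e^{2 y} - 2 B C x e^{y} \sin{\left(x y \right)} + C^{2} x^{2} \sin^{2}{\left(x y \right)}
So the left-hand side equals
  4 A^{2} x^{2} y^{2} + \frac{2 A^{2} x y^{3}}{3} + 4 A B x y e^{y} + \frac{A B y^{2} e^{y}}{3} - 4 A C x^{2} y \sin{\left(x y \right)} - A C x y^{2} \sin{\left(x y \right)} + B^{2} e^{2 y} - 2 B C x e^{y} \sin{\left(x y \right)} - \frac{B C y e^{y} \sin{\left(x y \right)}}{3} + C^{2} x^{2} \sin^{2}{\left(x y \right)} + \frac{C^{2} x y \sin^{2}{\left(x y \right)}}{3}
This must equal f(x, y) identically; expanded, f = 16 x^{2} y^{2} + 24 x^{2} y \sin{\left(x y \right)} + 9 x^{2} \sin^{2}{\left(x y \right)} + \frac{8 x y^{3}}{3} + 6 x y^{2} \sin{\left(x y \right)} + 8 x y e^{y} + 3 x y \sin^{2}{\left(x y \right)} + 6 x e^{y} \sin{\left(x y \right)} + \frac{2 y^{2} e^{y}}{3} + y e^{y} \sin{\left(x y \right)} + e^{2 y}.
Matching coefficients of the independent functions:
  [x y^{3}]:  \frac{2 A^{2}}{3} = \frac{8}{3}
  [x^{2} y^{2}]:  4 A^{2} = 16
  [x^{2} \sin^{2}{\left(x y \right)}]:  C^{2} = 9
  [y^{2} e^{y}]:  \frac{A B}{3} = \frac{2}{3}
  [x y e^{y}]:  4 A B = 8
  [x y \sin^{2}{\left(x y \right)}]:  \frac{C^{2}}{3} = 3
  [x y^{2} \sin{\left(x y \right)}]:  - A C = 6
  [x e^{y} \sin{\left(x y \right)}]:  - 2 B C = 6
  [x^{2} y \sin{\left(x y \right)}]:  - 4 A C = 24
  [y e^{y} \sin{\left(x y \right)}]:  - \frac{B C}{3} = 1
  [e^{2 y}]:  B^{2} = 1
These equations allow (A, B, C) = (-2, -1, 3) or (2, 1, -3).
Impose the point condition(s):
  u(0, 0) = -2  ⟹  B + C = -2
Only A = 2, B = 1, C = -3 satisfies everything.
Hence u(x, y) = 2 x y^{2} + e^{y} - 3 \cos{\left(x y \right)}.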